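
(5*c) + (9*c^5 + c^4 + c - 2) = 9*c^5 + c^4 + 6*c - 2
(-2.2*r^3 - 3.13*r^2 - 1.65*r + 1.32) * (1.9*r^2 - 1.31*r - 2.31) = -4.18*r^5 - 3.065*r^4 + 6.0473*r^3 + 11.8998*r^2 + 2.0823*r - 3.0492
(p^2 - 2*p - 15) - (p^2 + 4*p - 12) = -6*p - 3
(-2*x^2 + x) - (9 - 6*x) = -2*x^2 + 7*x - 9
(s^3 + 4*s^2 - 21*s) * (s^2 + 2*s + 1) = s^5 + 6*s^4 - 12*s^3 - 38*s^2 - 21*s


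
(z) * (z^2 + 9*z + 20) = z^3 + 9*z^2 + 20*z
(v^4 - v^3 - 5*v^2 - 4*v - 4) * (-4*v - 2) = -4*v^5 + 2*v^4 + 22*v^3 + 26*v^2 + 24*v + 8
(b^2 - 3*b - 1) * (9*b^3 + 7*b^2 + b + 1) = 9*b^5 - 20*b^4 - 29*b^3 - 9*b^2 - 4*b - 1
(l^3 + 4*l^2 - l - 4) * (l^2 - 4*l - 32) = l^5 - 49*l^3 - 128*l^2 + 48*l + 128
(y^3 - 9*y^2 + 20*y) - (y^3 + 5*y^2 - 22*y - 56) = -14*y^2 + 42*y + 56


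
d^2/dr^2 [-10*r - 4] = 0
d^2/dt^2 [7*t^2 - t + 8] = 14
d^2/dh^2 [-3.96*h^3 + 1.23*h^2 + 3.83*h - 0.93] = 2.46 - 23.76*h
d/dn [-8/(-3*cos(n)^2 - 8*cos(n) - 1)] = 16*(3*cos(n) + 4)*sin(n)/(3*cos(n)^2 + 8*cos(n) + 1)^2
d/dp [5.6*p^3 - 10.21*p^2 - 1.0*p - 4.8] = 16.8*p^2 - 20.42*p - 1.0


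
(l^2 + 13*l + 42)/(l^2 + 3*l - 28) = (l + 6)/(l - 4)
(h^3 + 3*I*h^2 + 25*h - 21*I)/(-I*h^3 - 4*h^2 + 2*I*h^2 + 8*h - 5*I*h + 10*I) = (I*h^3 - 3*h^2 + 25*I*h + 21)/(h^3 + h^2*(-2 - 4*I) + h*(5 + 8*I) - 10)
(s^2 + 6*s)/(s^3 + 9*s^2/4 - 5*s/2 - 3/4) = 4*s*(s + 6)/(4*s^3 + 9*s^2 - 10*s - 3)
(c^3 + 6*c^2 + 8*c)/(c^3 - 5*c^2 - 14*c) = (c + 4)/(c - 7)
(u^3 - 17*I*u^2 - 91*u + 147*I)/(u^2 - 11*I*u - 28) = (u^2 - 10*I*u - 21)/(u - 4*I)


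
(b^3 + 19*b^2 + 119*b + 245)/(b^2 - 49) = (b^2 + 12*b + 35)/(b - 7)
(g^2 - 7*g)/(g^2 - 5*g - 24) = g*(7 - g)/(-g^2 + 5*g + 24)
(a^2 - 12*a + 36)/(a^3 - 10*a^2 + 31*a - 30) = (a^2 - 12*a + 36)/(a^3 - 10*a^2 + 31*a - 30)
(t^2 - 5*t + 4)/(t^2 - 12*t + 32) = (t - 1)/(t - 8)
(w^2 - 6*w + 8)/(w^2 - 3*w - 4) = (w - 2)/(w + 1)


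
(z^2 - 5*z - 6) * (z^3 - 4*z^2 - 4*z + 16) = z^5 - 9*z^4 + 10*z^3 + 60*z^2 - 56*z - 96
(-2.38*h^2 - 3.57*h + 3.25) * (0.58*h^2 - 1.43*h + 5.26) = -1.3804*h^4 + 1.3328*h^3 - 5.5287*h^2 - 23.4257*h + 17.095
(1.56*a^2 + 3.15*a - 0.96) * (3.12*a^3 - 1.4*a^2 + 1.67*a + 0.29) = 4.8672*a^5 + 7.644*a^4 - 4.8*a^3 + 7.0569*a^2 - 0.6897*a - 0.2784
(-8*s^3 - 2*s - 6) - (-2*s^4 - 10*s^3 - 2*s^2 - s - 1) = 2*s^4 + 2*s^3 + 2*s^2 - s - 5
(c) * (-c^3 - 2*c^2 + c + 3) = -c^4 - 2*c^3 + c^2 + 3*c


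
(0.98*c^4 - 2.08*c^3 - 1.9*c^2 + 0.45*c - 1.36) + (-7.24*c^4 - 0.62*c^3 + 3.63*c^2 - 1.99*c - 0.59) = -6.26*c^4 - 2.7*c^3 + 1.73*c^2 - 1.54*c - 1.95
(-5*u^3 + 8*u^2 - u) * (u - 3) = -5*u^4 + 23*u^3 - 25*u^2 + 3*u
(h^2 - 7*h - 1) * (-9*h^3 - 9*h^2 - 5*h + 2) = -9*h^5 + 54*h^4 + 67*h^3 + 46*h^2 - 9*h - 2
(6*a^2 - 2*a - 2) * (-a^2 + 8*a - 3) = -6*a^4 + 50*a^3 - 32*a^2 - 10*a + 6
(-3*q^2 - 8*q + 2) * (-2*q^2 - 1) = 6*q^4 + 16*q^3 - q^2 + 8*q - 2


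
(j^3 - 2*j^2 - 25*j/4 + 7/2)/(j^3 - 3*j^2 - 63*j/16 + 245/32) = 8*(2*j^2 + 3*j - 2)/(16*j^2 + 8*j - 35)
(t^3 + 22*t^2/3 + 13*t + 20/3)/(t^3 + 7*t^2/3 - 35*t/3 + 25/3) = (3*t^2 + 7*t + 4)/(3*t^2 - 8*t + 5)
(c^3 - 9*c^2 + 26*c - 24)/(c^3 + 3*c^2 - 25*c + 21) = (c^2 - 6*c + 8)/(c^2 + 6*c - 7)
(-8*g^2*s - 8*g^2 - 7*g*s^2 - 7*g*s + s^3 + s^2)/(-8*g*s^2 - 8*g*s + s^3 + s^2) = (g + s)/s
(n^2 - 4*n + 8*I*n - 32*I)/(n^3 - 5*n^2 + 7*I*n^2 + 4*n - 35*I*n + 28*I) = (n + 8*I)/(n^2 + n*(-1 + 7*I) - 7*I)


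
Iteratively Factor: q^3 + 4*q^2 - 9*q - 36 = (q + 3)*(q^2 + q - 12) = (q + 3)*(q + 4)*(q - 3)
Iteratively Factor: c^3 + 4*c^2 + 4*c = (c)*(c^2 + 4*c + 4) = c*(c + 2)*(c + 2)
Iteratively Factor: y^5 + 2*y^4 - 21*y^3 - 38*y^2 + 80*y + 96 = (y - 2)*(y^4 + 4*y^3 - 13*y^2 - 64*y - 48) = (y - 2)*(y + 3)*(y^3 + y^2 - 16*y - 16) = (y - 2)*(y + 1)*(y + 3)*(y^2 - 16) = (y - 2)*(y + 1)*(y + 3)*(y + 4)*(y - 4)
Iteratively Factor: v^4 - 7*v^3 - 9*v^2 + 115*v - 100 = (v - 5)*(v^3 - 2*v^2 - 19*v + 20) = (v - 5)*(v - 1)*(v^2 - v - 20) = (v - 5)^2*(v - 1)*(v + 4)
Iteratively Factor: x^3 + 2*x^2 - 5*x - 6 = (x - 2)*(x^2 + 4*x + 3) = (x - 2)*(x + 1)*(x + 3)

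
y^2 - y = y*(y - 1)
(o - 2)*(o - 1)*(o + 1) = o^3 - 2*o^2 - o + 2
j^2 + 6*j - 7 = (j - 1)*(j + 7)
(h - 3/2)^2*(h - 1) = h^3 - 4*h^2 + 21*h/4 - 9/4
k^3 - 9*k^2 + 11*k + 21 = (k - 7)*(k - 3)*(k + 1)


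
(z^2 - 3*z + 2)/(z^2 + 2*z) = (z^2 - 3*z + 2)/(z*(z + 2))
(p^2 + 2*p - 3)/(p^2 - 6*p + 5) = (p + 3)/(p - 5)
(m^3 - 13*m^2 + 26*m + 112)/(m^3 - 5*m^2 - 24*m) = (m^2 - 5*m - 14)/(m*(m + 3))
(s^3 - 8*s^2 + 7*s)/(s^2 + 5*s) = (s^2 - 8*s + 7)/(s + 5)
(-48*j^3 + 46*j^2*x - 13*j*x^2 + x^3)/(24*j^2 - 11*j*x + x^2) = -2*j + x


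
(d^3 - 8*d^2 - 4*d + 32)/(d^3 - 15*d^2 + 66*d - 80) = (d + 2)/(d - 5)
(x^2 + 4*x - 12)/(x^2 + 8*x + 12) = (x - 2)/(x + 2)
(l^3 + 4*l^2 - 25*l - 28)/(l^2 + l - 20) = (l^2 + 8*l + 7)/(l + 5)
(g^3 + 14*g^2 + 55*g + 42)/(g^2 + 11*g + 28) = (g^2 + 7*g + 6)/(g + 4)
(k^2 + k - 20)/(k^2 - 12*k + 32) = (k + 5)/(k - 8)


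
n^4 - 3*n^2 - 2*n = n*(n - 2)*(n + 1)^2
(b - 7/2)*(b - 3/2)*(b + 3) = b^3 - 2*b^2 - 39*b/4 + 63/4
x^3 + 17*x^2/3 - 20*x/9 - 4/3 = (x - 2/3)*(x + 1/3)*(x + 6)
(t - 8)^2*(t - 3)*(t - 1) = t^4 - 20*t^3 + 131*t^2 - 304*t + 192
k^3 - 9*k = k*(k - 3)*(k + 3)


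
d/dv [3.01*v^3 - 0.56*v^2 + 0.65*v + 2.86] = 9.03*v^2 - 1.12*v + 0.65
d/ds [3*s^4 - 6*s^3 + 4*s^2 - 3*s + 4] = 12*s^3 - 18*s^2 + 8*s - 3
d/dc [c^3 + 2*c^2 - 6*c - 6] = 3*c^2 + 4*c - 6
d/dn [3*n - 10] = 3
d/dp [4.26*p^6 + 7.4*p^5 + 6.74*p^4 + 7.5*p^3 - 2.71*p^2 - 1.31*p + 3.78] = 25.56*p^5 + 37.0*p^4 + 26.96*p^3 + 22.5*p^2 - 5.42*p - 1.31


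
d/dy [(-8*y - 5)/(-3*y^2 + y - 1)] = (24*y^2 - 8*y - (6*y - 1)*(8*y + 5) + 8)/(3*y^2 - y + 1)^2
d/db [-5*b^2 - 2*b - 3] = -10*b - 2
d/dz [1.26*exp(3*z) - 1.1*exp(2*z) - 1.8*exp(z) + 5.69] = (3.78*exp(2*z) - 2.2*exp(z) - 1.8)*exp(z)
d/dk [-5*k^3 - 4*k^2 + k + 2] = -15*k^2 - 8*k + 1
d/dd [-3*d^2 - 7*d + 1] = -6*d - 7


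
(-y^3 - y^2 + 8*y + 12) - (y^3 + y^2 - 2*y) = -2*y^3 - 2*y^2 + 10*y + 12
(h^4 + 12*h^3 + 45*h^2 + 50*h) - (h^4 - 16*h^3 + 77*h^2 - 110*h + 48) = 28*h^3 - 32*h^2 + 160*h - 48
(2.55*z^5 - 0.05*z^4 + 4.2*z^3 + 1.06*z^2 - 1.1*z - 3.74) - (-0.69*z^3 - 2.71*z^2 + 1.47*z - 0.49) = 2.55*z^5 - 0.05*z^4 + 4.89*z^3 + 3.77*z^2 - 2.57*z - 3.25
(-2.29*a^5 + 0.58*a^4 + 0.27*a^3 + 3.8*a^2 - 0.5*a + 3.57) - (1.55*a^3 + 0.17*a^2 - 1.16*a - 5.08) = -2.29*a^5 + 0.58*a^4 - 1.28*a^3 + 3.63*a^2 + 0.66*a + 8.65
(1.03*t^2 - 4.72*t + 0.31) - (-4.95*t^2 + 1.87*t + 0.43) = 5.98*t^2 - 6.59*t - 0.12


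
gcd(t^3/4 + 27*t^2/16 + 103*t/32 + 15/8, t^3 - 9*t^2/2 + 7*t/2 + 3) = 1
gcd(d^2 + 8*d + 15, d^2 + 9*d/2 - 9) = 1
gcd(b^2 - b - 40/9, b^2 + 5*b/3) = b + 5/3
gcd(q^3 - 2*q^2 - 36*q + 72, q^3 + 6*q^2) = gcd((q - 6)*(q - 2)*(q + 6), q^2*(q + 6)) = q + 6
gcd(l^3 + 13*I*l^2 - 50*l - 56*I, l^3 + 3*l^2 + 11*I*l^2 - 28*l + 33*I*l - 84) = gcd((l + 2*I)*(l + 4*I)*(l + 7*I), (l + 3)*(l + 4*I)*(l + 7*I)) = l^2 + 11*I*l - 28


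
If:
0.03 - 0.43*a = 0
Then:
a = 0.07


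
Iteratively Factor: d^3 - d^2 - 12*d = (d - 4)*(d^2 + 3*d) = d*(d - 4)*(d + 3)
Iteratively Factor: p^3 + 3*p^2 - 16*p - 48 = (p + 3)*(p^2 - 16) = (p + 3)*(p + 4)*(p - 4)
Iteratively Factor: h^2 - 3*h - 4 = (h - 4)*(h + 1)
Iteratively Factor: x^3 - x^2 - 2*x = (x)*(x^2 - x - 2) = x*(x + 1)*(x - 2)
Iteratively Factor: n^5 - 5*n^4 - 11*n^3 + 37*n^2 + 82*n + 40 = (n - 4)*(n^4 - n^3 - 15*n^2 - 23*n - 10) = (n - 4)*(n + 1)*(n^3 - 2*n^2 - 13*n - 10) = (n - 4)*(n + 1)^2*(n^2 - 3*n - 10) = (n - 4)*(n + 1)^2*(n + 2)*(n - 5)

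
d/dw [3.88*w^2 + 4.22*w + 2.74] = 7.76*w + 4.22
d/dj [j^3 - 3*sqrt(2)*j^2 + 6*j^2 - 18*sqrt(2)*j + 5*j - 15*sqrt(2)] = 3*j^2 - 6*sqrt(2)*j + 12*j - 18*sqrt(2) + 5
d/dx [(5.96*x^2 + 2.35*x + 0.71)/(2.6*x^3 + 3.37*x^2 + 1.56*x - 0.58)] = (-15.496*x^4 - 12.22*x^3 - 4.1599*x^2 - 11.699*x - 2.4706)/(6.76*x^6 + 17.524*x^5 + 19.4689*x^4 + 7.4984*x^3 - 1.4756*x^2 - 1.8096*x + 0.3364)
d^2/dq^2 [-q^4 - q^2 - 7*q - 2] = -12*q^2 - 2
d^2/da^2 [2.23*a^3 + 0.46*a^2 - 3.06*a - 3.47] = 13.38*a + 0.92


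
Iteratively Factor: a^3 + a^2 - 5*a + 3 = (a + 3)*(a^2 - 2*a + 1) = (a - 1)*(a + 3)*(a - 1)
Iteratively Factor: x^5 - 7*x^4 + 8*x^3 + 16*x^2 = (x)*(x^4 - 7*x^3 + 8*x^2 + 16*x) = x*(x - 4)*(x^3 - 3*x^2 - 4*x) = x*(x - 4)*(x + 1)*(x^2 - 4*x) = x^2*(x - 4)*(x + 1)*(x - 4)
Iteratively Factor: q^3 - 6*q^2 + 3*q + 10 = (q - 5)*(q^2 - q - 2) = (q - 5)*(q - 2)*(q + 1)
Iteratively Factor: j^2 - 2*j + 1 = (j - 1)*(j - 1)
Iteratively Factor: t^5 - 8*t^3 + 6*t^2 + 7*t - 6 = (t - 1)*(t^4 + t^3 - 7*t^2 - t + 6) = (t - 1)*(t + 3)*(t^3 - 2*t^2 - t + 2) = (t - 1)*(t + 1)*(t + 3)*(t^2 - 3*t + 2) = (t - 1)^2*(t + 1)*(t + 3)*(t - 2)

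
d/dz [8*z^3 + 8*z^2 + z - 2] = 24*z^2 + 16*z + 1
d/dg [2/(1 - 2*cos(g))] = -4*sin(g)/(2*cos(g) - 1)^2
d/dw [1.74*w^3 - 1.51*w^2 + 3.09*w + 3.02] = 5.22*w^2 - 3.02*w + 3.09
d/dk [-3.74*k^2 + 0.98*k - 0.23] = 0.98 - 7.48*k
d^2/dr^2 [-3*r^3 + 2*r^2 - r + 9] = 4 - 18*r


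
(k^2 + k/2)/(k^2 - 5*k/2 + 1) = k*(2*k + 1)/(2*k^2 - 5*k + 2)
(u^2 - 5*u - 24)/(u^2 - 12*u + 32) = (u + 3)/(u - 4)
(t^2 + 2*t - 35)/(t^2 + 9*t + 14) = (t - 5)/(t + 2)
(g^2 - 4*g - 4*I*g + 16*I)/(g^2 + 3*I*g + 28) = (g - 4)/(g + 7*I)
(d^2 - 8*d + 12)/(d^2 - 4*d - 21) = (-d^2 + 8*d - 12)/(-d^2 + 4*d + 21)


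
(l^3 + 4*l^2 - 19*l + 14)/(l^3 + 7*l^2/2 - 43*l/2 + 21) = 2*(l - 1)/(2*l - 3)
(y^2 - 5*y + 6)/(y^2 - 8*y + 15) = (y - 2)/(y - 5)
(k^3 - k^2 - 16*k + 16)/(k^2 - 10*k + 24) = (k^2 + 3*k - 4)/(k - 6)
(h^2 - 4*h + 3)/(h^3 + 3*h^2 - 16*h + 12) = (h - 3)/(h^2 + 4*h - 12)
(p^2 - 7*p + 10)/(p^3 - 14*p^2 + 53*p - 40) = (p - 2)/(p^2 - 9*p + 8)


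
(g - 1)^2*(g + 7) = g^3 + 5*g^2 - 13*g + 7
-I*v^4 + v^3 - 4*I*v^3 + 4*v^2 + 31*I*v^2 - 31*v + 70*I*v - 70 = (v - 5)*(v + 2)*(v + 7)*(-I*v + 1)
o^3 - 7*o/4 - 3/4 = (o - 3/2)*(o + 1/2)*(o + 1)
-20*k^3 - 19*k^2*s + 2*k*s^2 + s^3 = (-4*k + s)*(k + s)*(5*k + s)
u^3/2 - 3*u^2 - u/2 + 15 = (u/2 + 1)*(u - 5)*(u - 3)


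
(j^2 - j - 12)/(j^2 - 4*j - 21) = (j - 4)/(j - 7)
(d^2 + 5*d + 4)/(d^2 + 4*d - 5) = (d^2 + 5*d + 4)/(d^2 + 4*d - 5)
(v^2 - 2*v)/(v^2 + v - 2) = v*(v - 2)/(v^2 + v - 2)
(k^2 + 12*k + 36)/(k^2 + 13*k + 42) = (k + 6)/(k + 7)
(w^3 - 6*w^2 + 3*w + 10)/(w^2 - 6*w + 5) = (w^2 - w - 2)/(w - 1)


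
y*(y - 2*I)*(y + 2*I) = y^3 + 4*y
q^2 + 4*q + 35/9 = (q + 5/3)*(q + 7/3)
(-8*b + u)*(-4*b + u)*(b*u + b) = 32*b^3*u + 32*b^3 - 12*b^2*u^2 - 12*b^2*u + b*u^3 + b*u^2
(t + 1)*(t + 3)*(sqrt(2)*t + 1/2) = sqrt(2)*t^3 + t^2/2 + 4*sqrt(2)*t^2 + 2*t + 3*sqrt(2)*t + 3/2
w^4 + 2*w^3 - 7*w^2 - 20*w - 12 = (w - 3)*(w + 1)*(w + 2)^2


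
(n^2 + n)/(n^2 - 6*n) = (n + 1)/(n - 6)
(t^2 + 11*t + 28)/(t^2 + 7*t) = (t + 4)/t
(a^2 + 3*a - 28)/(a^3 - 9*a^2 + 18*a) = (a^2 + 3*a - 28)/(a*(a^2 - 9*a + 18))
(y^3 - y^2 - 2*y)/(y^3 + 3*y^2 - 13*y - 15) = y*(y - 2)/(y^2 + 2*y - 15)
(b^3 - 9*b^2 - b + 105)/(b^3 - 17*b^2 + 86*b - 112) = (b^2 - 2*b - 15)/(b^2 - 10*b + 16)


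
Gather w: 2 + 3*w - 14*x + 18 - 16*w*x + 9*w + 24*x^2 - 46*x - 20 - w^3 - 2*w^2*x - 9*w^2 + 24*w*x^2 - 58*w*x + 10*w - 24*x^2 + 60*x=-w^3 + w^2*(-2*x - 9) + w*(24*x^2 - 74*x + 22)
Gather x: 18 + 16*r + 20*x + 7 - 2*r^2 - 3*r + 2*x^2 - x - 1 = -2*r^2 + 13*r + 2*x^2 + 19*x + 24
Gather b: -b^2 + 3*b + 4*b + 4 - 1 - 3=-b^2 + 7*b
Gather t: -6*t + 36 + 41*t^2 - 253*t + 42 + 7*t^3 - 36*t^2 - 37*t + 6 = 7*t^3 + 5*t^2 - 296*t + 84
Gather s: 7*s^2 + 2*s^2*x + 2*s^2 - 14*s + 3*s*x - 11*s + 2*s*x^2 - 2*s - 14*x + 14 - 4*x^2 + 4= s^2*(2*x + 9) + s*(2*x^2 + 3*x - 27) - 4*x^2 - 14*x + 18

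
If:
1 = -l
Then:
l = -1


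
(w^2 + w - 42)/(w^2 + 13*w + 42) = (w - 6)/(w + 6)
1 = 1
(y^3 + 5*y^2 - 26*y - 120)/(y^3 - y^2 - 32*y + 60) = (y + 4)/(y - 2)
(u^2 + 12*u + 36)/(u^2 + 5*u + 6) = (u^2 + 12*u + 36)/(u^2 + 5*u + 6)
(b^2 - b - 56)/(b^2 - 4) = (b^2 - b - 56)/(b^2 - 4)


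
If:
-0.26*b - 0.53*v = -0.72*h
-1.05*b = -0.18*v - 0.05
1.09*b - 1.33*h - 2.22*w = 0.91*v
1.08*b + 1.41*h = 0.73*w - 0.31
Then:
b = 0.01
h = -0.14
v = -0.20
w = 0.17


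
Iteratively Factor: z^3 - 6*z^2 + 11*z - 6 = (z - 3)*(z^2 - 3*z + 2) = (z - 3)*(z - 2)*(z - 1)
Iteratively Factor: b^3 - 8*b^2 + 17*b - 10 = (b - 5)*(b^2 - 3*b + 2) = (b - 5)*(b - 2)*(b - 1)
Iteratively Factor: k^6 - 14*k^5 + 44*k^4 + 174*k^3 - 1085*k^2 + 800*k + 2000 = (k - 5)*(k^5 - 9*k^4 - k^3 + 169*k^2 - 240*k - 400) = (k - 5)*(k - 4)*(k^4 - 5*k^3 - 21*k^2 + 85*k + 100) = (k - 5)^2*(k - 4)*(k^3 - 21*k - 20) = (k - 5)^2*(k - 4)*(k + 1)*(k^2 - k - 20) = (k - 5)^3*(k - 4)*(k + 1)*(k + 4)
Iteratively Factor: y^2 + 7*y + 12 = (y + 4)*(y + 3)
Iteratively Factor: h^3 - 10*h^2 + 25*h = (h - 5)*(h^2 - 5*h) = (h - 5)^2*(h)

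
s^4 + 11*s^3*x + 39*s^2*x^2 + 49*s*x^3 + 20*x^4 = (s + x)^2*(s + 4*x)*(s + 5*x)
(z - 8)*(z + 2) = z^2 - 6*z - 16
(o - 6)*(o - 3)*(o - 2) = o^3 - 11*o^2 + 36*o - 36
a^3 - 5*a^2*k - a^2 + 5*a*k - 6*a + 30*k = (a - 3)*(a + 2)*(a - 5*k)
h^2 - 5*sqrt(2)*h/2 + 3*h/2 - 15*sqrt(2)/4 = (h + 3/2)*(h - 5*sqrt(2)/2)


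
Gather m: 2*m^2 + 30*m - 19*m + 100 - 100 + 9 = 2*m^2 + 11*m + 9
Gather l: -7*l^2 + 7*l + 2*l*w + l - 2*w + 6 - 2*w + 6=-7*l^2 + l*(2*w + 8) - 4*w + 12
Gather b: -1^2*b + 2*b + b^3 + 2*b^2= b^3 + 2*b^2 + b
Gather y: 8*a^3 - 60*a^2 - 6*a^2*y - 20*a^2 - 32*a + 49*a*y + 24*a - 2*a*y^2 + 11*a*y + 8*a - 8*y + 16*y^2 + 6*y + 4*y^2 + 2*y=8*a^3 - 80*a^2 + y^2*(20 - 2*a) + y*(-6*a^2 + 60*a)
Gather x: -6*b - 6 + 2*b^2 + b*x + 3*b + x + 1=2*b^2 - 3*b + x*(b + 1) - 5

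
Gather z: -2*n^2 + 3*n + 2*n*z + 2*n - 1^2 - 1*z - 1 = -2*n^2 + 5*n + z*(2*n - 1) - 2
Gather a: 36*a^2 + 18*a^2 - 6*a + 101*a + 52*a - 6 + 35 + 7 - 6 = 54*a^2 + 147*a + 30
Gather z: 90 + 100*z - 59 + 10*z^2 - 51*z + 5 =10*z^2 + 49*z + 36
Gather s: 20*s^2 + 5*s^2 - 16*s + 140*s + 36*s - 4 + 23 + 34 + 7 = 25*s^2 + 160*s + 60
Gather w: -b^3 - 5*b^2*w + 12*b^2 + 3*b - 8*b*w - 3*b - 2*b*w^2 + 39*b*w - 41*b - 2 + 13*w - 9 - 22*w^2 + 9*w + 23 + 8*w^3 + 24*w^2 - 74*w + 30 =-b^3 + 12*b^2 - 41*b + 8*w^3 + w^2*(2 - 2*b) + w*(-5*b^2 + 31*b - 52) + 42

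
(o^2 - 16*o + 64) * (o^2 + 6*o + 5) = o^4 - 10*o^3 - 27*o^2 + 304*o + 320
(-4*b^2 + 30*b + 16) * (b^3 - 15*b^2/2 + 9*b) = -4*b^5 + 60*b^4 - 245*b^3 + 150*b^2 + 144*b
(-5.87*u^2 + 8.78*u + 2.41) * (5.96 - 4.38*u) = 25.7106*u^3 - 73.4416*u^2 + 41.773*u + 14.3636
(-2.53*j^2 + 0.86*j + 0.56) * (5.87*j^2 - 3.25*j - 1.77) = -14.8511*j^4 + 13.2707*j^3 + 4.9703*j^2 - 3.3422*j - 0.9912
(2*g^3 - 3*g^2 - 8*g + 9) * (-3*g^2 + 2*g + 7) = -6*g^5 + 13*g^4 + 32*g^3 - 64*g^2 - 38*g + 63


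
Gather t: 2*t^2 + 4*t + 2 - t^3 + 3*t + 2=-t^3 + 2*t^2 + 7*t + 4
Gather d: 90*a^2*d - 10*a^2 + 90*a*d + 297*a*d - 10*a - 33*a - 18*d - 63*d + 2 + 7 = -10*a^2 - 43*a + d*(90*a^2 + 387*a - 81) + 9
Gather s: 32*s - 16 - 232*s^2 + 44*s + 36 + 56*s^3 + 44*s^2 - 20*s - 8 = 56*s^3 - 188*s^2 + 56*s + 12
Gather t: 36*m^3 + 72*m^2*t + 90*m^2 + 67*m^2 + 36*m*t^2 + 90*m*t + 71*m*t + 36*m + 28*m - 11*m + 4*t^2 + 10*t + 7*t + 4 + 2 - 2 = 36*m^3 + 157*m^2 + 53*m + t^2*(36*m + 4) + t*(72*m^2 + 161*m + 17) + 4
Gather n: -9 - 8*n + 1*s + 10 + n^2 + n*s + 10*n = n^2 + n*(s + 2) + s + 1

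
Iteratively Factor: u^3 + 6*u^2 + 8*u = (u + 4)*(u^2 + 2*u) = (u + 2)*(u + 4)*(u)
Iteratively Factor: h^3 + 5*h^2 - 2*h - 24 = (h + 4)*(h^2 + h - 6) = (h - 2)*(h + 4)*(h + 3)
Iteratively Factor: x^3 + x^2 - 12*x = (x)*(x^2 + x - 12) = x*(x + 4)*(x - 3)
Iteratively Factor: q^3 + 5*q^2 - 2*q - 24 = (q + 4)*(q^2 + q - 6) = (q + 3)*(q + 4)*(q - 2)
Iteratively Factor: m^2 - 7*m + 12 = (m - 4)*(m - 3)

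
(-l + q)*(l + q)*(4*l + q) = -4*l^3 - l^2*q + 4*l*q^2 + q^3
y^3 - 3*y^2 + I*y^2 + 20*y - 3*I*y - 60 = (y - 3)*(y - 4*I)*(y + 5*I)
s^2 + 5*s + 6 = (s + 2)*(s + 3)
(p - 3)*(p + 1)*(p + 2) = p^3 - 7*p - 6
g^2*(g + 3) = g^3 + 3*g^2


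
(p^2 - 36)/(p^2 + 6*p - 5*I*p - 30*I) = (p - 6)/(p - 5*I)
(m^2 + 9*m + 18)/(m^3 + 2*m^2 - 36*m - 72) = (m + 3)/(m^2 - 4*m - 12)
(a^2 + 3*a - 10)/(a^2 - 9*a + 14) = (a + 5)/(a - 7)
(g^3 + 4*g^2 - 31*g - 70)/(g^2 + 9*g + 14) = g - 5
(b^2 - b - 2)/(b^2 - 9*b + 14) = (b + 1)/(b - 7)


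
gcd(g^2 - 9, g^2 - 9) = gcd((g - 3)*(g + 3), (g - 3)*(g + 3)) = g^2 - 9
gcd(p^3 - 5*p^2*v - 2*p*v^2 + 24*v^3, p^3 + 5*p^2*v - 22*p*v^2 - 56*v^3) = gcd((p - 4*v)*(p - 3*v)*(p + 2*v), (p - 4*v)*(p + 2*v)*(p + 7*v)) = p^2 - 2*p*v - 8*v^2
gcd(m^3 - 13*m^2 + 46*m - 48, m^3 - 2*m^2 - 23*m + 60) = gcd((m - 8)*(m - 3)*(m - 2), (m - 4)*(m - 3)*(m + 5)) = m - 3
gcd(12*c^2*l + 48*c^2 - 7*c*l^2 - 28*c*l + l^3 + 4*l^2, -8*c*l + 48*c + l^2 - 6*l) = 1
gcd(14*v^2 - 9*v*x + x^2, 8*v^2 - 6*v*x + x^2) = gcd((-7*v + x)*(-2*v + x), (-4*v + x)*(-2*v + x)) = -2*v + x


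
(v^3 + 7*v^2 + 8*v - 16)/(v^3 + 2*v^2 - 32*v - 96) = (v - 1)/(v - 6)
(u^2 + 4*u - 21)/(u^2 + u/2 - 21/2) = 2*(u + 7)/(2*u + 7)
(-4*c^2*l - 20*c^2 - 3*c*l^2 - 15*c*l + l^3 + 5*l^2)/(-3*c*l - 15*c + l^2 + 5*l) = (4*c^2 + 3*c*l - l^2)/(3*c - l)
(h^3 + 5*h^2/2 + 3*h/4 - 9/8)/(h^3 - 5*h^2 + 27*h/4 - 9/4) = (4*h^2 + 12*h + 9)/(2*(2*h^2 - 9*h + 9))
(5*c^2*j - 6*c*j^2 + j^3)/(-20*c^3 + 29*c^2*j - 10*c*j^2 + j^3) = -j/(4*c - j)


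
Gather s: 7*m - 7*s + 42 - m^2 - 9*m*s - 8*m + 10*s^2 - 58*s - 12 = -m^2 - m + 10*s^2 + s*(-9*m - 65) + 30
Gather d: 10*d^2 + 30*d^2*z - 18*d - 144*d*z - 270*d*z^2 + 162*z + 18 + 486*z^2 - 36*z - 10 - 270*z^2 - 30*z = d^2*(30*z + 10) + d*(-270*z^2 - 144*z - 18) + 216*z^2 + 96*z + 8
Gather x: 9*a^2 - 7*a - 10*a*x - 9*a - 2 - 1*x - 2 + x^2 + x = 9*a^2 - 10*a*x - 16*a + x^2 - 4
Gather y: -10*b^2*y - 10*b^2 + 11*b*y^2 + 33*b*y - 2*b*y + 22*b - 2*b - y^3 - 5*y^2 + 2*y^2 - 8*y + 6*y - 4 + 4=-10*b^2 + 20*b - y^3 + y^2*(11*b - 3) + y*(-10*b^2 + 31*b - 2)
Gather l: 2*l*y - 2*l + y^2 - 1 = l*(2*y - 2) + y^2 - 1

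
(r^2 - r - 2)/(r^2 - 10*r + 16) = (r + 1)/(r - 8)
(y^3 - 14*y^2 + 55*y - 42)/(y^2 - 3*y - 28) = (y^2 - 7*y + 6)/(y + 4)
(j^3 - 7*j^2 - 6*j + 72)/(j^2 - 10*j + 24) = j + 3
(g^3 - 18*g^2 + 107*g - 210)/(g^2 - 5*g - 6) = (g^2 - 12*g + 35)/(g + 1)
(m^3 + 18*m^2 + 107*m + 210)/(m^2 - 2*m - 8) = (m^3 + 18*m^2 + 107*m + 210)/(m^2 - 2*m - 8)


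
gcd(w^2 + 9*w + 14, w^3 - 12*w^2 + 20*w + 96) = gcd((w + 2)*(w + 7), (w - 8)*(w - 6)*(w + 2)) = w + 2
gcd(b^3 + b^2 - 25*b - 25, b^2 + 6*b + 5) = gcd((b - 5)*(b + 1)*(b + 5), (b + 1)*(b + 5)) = b^2 + 6*b + 5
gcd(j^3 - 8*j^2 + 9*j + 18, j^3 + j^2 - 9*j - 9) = j^2 - 2*j - 3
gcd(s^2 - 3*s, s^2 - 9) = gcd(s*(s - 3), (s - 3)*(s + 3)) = s - 3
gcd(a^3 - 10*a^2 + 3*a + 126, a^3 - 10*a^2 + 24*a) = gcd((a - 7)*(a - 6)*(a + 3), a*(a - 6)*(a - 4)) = a - 6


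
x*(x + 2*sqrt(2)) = x^2 + 2*sqrt(2)*x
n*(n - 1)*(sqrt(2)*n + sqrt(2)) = sqrt(2)*n^3 - sqrt(2)*n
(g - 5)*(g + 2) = g^2 - 3*g - 10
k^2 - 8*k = k*(k - 8)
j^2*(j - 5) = j^3 - 5*j^2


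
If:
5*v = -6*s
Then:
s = -5*v/6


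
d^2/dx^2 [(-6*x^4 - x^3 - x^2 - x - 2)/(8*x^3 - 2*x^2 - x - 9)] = 2*(-152*x^6 - 1548*x^5 - 1518*x^4 - 673*x^3 - 3297*x^2 - 633*x - 38)/(512*x^9 - 384*x^8 - 96*x^7 - 1640*x^6 + 876*x^5 + 318*x^4 + 1835*x^3 - 513*x^2 - 243*x - 729)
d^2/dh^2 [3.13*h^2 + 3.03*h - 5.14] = 6.26000000000000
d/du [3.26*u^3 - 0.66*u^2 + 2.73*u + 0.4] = 9.78*u^2 - 1.32*u + 2.73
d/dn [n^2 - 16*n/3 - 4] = 2*n - 16/3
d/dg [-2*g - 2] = -2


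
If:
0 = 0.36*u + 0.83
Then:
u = -2.31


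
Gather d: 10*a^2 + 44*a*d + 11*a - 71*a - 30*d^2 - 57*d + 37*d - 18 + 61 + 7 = 10*a^2 - 60*a - 30*d^2 + d*(44*a - 20) + 50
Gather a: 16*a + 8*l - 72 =16*a + 8*l - 72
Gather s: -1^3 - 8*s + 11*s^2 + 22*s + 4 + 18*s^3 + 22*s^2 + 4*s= 18*s^3 + 33*s^2 + 18*s + 3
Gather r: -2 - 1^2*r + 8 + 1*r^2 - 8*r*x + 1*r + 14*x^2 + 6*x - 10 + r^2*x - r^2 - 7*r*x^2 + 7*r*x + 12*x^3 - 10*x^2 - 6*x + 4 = r^2*x + r*(-7*x^2 - x) + 12*x^3 + 4*x^2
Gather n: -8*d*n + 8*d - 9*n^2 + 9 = -8*d*n + 8*d - 9*n^2 + 9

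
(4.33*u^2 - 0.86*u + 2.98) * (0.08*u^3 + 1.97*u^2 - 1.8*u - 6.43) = 0.3464*u^5 + 8.4613*u^4 - 9.2498*u^3 - 20.4233*u^2 + 0.1658*u - 19.1614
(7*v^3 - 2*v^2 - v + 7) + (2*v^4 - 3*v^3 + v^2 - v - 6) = 2*v^4 + 4*v^3 - v^2 - 2*v + 1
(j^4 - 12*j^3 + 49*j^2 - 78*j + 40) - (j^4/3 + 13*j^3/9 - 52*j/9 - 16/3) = 2*j^4/3 - 121*j^3/9 + 49*j^2 - 650*j/9 + 136/3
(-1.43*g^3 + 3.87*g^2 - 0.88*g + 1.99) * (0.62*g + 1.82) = -0.8866*g^4 - 0.2032*g^3 + 6.4978*g^2 - 0.3678*g + 3.6218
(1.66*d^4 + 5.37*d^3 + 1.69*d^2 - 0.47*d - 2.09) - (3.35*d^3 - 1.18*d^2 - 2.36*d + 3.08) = 1.66*d^4 + 2.02*d^3 + 2.87*d^2 + 1.89*d - 5.17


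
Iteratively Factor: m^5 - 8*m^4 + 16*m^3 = (m - 4)*(m^4 - 4*m^3) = m*(m - 4)*(m^3 - 4*m^2) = m^2*(m - 4)*(m^2 - 4*m) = m^2*(m - 4)^2*(m)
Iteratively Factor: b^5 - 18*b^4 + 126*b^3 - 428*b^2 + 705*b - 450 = (b - 3)*(b^4 - 15*b^3 + 81*b^2 - 185*b + 150) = (b - 5)*(b - 3)*(b^3 - 10*b^2 + 31*b - 30) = (b - 5)*(b - 3)*(b - 2)*(b^2 - 8*b + 15) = (b - 5)*(b - 3)^2*(b - 2)*(b - 5)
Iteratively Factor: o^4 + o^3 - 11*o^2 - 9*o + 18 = (o - 1)*(o^3 + 2*o^2 - 9*o - 18) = (o - 3)*(o - 1)*(o^2 + 5*o + 6) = (o - 3)*(o - 1)*(o + 3)*(o + 2)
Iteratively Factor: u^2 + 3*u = (u + 3)*(u)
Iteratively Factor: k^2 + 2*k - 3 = (k + 3)*(k - 1)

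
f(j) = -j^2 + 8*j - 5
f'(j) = 8 - 2*j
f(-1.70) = -21.49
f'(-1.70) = 11.40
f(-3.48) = -44.95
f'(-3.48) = 14.96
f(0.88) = 1.27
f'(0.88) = 6.24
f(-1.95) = -24.40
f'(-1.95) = 11.90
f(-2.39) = -29.83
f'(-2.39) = 12.78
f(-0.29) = -7.40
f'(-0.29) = 8.58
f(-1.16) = -15.63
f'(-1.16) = 10.32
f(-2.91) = -36.75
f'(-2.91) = 13.82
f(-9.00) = -158.00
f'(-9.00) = 26.00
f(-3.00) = -38.00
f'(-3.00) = 14.00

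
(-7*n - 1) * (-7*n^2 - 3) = 49*n^3 + 7*n^2 + 21*n + 3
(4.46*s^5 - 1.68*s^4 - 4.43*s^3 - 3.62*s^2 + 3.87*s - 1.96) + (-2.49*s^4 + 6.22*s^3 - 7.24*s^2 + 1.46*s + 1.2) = 4.46*s^5 - 4.17*s^4 + 1.79*s^3 - 10.86*s^2 + 5.33*s - 0.76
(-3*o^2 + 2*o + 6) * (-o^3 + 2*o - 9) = 3*o^5 - 2*o^4 - 12*o^3 + 31*o^2 - 6*o - 54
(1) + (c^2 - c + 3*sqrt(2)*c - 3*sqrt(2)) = c^2 - c + 3*sqrt(2)*c - 3*sqrt(2) + 1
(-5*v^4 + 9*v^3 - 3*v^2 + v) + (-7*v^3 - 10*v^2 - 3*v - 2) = -5*v^4 + 2*v^3 - 13*v^2 - 2*v - 2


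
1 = 1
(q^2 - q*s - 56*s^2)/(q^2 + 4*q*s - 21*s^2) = (q - 8*s)/(q - 3*s)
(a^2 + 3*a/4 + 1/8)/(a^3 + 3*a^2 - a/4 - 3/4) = (4*a + 1)/(2*(2*a^2 + 5*a - 3))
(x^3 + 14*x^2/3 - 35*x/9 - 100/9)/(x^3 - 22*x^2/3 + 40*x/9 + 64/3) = (3*x^2 + 10*x - 25)/(3*x^2 - 26*x + 48)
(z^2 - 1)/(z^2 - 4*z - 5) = (z - 1)/(z - 5)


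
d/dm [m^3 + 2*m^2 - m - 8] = 3*m^2 + 4*m - 1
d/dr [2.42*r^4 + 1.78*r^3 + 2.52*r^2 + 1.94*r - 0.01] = 9.68*r^3 + 5.34*r^2 + 5.04*r + 1.94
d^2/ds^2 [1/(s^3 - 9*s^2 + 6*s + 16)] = 6*((3 - s)*(s^3 - 9*s^2 + 6*s + 16) + 3*(s^2 - 6*s + 2)^2)/(s^3 - 9*s^2 + 6*s + 16)^3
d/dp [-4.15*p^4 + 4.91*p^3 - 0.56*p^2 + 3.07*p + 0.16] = -16.6*p^3 + 14.73*p^2 - 1.12*p + 3.07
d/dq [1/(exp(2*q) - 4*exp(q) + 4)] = 2*(2 - exp(q))*exp(q)/(exp(2*q) - 4*exp(q) + 4)^2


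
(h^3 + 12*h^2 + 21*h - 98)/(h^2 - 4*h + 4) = (h^2 + 14*h + 49)/(h - 2)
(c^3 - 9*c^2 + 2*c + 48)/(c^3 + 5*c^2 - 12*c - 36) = (c - 8)/(c + 6)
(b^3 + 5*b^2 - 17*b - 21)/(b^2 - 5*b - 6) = (b^2 + 4*b - 21)/(b - 6)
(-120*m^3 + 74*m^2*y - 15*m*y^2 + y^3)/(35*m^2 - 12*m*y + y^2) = (24*m^2 - 10*m*y + y^2)/(-7*m + y)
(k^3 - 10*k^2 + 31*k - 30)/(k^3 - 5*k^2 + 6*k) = (k - 5)/k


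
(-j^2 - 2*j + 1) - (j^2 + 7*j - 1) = -2*j^2 - 9*j + 2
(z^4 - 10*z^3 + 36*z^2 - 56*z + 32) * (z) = z^5 - 10*z^4 + 36*z^3 - 56*z^2 + 32*z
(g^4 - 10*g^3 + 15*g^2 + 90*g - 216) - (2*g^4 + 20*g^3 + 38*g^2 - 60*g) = -g^4 - 30*g^3 - 23*g^2 + 150*g - 216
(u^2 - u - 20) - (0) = u^2 - u - 20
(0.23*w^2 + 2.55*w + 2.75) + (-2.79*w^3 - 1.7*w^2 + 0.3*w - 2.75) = -2.79*w^3 - 1.47*w^2 + 2.85*w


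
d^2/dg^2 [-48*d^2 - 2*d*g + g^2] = 2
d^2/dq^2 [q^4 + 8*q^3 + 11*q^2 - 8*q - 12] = 12*q^2 + 48*q + 22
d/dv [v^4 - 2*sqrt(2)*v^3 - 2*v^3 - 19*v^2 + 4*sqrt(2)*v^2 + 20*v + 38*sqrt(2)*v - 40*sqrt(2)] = 4*v^3 - 6*sqrt(2)*v^2 - 6*v^2 - 38*v + 8*sqrt(2)*v + 20 + 38*sqrt(2)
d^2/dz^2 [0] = 0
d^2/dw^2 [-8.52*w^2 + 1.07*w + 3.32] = -17.0400000000000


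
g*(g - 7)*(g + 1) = g^3 - 6*g^2 - 7*g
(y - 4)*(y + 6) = y^2 + 2*y - 24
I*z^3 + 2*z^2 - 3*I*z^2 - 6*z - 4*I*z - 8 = (z - 4)*(z - 2*I)*(I*z + I)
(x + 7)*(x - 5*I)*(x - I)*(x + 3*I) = x^4 + 7*x^3 - 3*I*x^3 + 13*x^2 - 21*I*x^2 + 91*x - 15*I*x - 105*I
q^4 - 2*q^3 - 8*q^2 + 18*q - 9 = (q - 3)*(q - 1)^2*(q + 3)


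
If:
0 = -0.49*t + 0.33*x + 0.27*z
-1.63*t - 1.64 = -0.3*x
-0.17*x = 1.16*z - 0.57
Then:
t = -1.58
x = -3.12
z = 0.95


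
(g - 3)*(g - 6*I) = g^2 - 3*g - 6*I*g + 18*I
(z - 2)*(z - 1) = z^2 - 3*z + 2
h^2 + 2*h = h*(h + 2)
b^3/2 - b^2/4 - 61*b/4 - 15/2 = (b/2 + 1/4)*(b - 6)*(b + 5)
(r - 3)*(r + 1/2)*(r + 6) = r^3 + 7*r^2/2 - 33*r/2 - 9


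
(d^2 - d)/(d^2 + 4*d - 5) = d/(d + 5)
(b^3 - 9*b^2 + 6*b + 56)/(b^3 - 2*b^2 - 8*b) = (b - 7)/b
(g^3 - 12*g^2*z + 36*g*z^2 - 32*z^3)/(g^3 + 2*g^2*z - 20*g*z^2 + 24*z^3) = (g - 8*z)/(g + 6*z)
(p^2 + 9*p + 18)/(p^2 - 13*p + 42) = (p^2 + 9*p + 18)/(p^2 - 13*p + 42)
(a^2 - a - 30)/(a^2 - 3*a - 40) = (a - 6)/(a - 8)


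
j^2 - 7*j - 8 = (j - 8)*(j + 1)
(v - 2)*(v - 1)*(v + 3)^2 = v^4 + 3*v^3 - 7*v^2 - 15*v + 18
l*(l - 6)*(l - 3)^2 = l^4 - 12*l^3 + 45*l^2 - 54*l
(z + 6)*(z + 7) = z^2 + 13*z + 42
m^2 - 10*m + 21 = (m - 7)*(m - 3)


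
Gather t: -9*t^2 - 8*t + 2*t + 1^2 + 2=-9*t^2 - 6*t + 3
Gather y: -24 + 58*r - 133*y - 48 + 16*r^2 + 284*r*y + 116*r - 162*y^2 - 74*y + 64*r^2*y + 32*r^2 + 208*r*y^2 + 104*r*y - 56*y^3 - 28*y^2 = 48*r^2 + 174*r - 56*y^3 + y^2*(208*r - 190) + y*(64*r^2 + 388*r - 207) - 72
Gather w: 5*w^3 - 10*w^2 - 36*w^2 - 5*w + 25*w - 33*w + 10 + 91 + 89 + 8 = 5*w^3 - 46*w^2 - 13*w + 198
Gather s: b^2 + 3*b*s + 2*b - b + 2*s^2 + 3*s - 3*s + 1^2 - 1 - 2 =b^2 + 3*b*s + b + 2*s^2 - 2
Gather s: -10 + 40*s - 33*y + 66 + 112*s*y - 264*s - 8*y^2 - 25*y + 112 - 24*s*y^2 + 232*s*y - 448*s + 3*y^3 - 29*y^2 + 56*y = s*(-24*y^2 + 344*y - 672) + 3*y^3 - 37*y^2 - 2*y + 168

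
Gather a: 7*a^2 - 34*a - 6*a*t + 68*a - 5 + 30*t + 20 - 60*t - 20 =7*a^2 + a*(34 - 6*t) - 30*t - 5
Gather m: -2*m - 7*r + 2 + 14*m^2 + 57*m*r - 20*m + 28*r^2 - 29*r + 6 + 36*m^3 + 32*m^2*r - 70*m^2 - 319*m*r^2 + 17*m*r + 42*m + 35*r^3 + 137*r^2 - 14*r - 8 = 36*m^3 + m^2*(32*r - 56) + m*(-319*r^2 + 74*r + 20) + 35*r^3 + 165*r^2 - 50*r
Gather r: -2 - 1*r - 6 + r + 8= 0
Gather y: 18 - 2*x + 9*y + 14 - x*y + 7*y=-2*x + y*(16 - x) + 32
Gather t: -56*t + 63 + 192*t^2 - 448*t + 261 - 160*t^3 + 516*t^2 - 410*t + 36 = -160*t^3 + 708*t^2 - 914*t + 360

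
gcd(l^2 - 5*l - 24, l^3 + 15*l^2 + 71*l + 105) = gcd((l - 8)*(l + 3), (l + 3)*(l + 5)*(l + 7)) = l + 3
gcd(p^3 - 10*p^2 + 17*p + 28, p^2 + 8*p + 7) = p + 1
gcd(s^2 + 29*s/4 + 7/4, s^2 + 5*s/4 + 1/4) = s + 1/4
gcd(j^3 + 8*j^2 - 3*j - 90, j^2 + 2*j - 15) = j^2 + 2*j - 15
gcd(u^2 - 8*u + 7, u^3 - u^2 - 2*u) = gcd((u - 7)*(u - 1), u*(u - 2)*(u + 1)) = 1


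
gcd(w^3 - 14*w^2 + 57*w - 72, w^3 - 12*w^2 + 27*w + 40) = w - 8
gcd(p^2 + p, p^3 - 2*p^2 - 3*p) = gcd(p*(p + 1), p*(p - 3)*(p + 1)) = p^2 + p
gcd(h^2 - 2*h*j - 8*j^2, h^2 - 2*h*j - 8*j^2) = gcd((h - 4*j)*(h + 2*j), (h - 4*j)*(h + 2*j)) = h^2 - 2*h*j - 8*j^2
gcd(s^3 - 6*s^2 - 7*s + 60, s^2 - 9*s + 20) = s^2 - 9*s + 20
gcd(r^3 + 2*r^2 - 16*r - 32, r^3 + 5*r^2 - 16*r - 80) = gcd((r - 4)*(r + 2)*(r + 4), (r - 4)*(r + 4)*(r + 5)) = r^2 - 16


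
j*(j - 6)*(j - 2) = j^3 - 8*j^2 + 12*j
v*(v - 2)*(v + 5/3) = v^3 - v^2/3 - 10*v/3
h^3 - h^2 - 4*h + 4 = (h - 2)*(h - 1)*(h + 2)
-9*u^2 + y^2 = (-3*u + y)*(3*u + y)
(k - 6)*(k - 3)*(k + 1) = k^3 - 8*k^2 + 9*k + 18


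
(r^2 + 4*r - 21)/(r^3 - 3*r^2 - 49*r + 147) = 1/(r - 7)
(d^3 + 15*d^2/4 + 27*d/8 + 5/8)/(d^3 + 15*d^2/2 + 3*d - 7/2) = (8*d^2 + 22*d + 5)/(4*(2*d^2 + 13*d - 7))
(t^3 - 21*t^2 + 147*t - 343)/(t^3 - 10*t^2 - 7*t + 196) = (t - 7)/(t + 4)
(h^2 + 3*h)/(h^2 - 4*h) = (h + 3)/(h - 4)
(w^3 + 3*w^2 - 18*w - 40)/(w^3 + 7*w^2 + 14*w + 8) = (w^2 + w - 20)/(w^2 + 5*w + 4)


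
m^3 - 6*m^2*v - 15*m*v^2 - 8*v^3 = (m - 8*v)*(m + v)^2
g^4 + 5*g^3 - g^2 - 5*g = g*(g - 1)*(g + 1)*(g + 5)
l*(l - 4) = l^2 - 4*l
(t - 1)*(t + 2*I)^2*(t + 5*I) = t^4 - t^3 + 9*I*t^3 - 24*t^2 - 9*I*t^2 + 24*t - 20*I*t + 20*I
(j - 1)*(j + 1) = j^2 - 1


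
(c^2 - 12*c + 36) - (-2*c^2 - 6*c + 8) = 3*c^2 - 6*c + 28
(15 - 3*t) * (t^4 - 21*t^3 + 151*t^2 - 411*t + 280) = -3*t^5 + 78*t^4 - 768*t^3 + 3498*t^2 - 7005*t + 4200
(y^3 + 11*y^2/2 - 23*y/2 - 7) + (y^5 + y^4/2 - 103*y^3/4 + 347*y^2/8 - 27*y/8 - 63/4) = y^5 + y^4/2 - 99*y^3/4 + 391*y^2/8 - 119*y/8 - 91/4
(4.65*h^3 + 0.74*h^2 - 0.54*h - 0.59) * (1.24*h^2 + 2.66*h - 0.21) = 5.766*h^5 + 13.2866*h^4 + 0.3223*h^3 - 2.3234*h^2 - 1.456*h + 0.1239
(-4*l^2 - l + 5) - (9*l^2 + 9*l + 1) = -13*l^2 - 10*l + 4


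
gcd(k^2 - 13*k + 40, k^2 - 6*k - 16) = k - 8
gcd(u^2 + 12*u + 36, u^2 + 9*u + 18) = u + 6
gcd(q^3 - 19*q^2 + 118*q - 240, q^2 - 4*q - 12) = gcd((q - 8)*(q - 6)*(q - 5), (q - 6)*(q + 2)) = q - 6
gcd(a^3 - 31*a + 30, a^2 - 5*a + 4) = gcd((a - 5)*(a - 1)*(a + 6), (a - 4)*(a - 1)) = a - 1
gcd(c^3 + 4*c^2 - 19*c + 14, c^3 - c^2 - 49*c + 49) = c^2 + 6*c - 7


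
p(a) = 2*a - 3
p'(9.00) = 2.00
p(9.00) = 15.00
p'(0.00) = 2.00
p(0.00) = -3.00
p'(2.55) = 2.00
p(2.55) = 2.10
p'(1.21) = 2.00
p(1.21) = -0.58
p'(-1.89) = 2.00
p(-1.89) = -6.78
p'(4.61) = 2.00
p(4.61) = 6.22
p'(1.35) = 2.00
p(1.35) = -0.30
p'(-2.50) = 2.00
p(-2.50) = -8.00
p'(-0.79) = 2.00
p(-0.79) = -4.58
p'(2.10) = 2.00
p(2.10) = 1.20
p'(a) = 2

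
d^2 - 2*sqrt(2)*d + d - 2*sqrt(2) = (d + 1)*(d - 2*sqrt(2))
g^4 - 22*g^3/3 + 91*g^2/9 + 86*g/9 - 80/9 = (g - 5)*(g - 8/3)*(g - 2/3)*(g + 1)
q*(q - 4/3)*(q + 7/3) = q^3 + q^2 - 28*q/9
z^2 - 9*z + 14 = (z - 7)*(z - 2)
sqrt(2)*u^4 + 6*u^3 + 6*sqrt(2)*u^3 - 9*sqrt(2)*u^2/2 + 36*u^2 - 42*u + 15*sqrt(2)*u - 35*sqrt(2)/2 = (u - 1)*(u + 7)*(u + 5*sqrt(2)/2)*(sqrt(2)*u + 1)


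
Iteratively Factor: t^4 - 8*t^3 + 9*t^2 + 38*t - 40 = (t - 5)*(t^3 - 3*t^2 - 6*t + 8) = (t - 5)*(t - 4)*(t^2 + t - 2) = (t - 5)*(t - 4)*(t - 1)*(t + 2)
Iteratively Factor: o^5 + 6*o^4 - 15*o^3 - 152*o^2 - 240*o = (o)*(o^4 + 6*o^3 - 15*o^2 - 152*o - 240) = o*(o + 3)*(o^3 + 3*o^2 - 24*o - 80) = o*(o + 3)*(o + 4)*(o^2 - o - 20) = o*(o + 3)*(o + 4)^2*(o - 5)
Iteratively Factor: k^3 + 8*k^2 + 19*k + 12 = (k + 1)*(k^2 + 7*k + 12) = (k + 1)*(k + 3)*(k + 4)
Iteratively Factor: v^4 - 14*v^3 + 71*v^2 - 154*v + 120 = (v - 3)*(v^3 - 11*v^2 + 38*v - 40) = (v - 4)*(v - 3)*(v^2 - 7*v + 10) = (v - 5)*(v - 4)*(v - 3)*(v - 2)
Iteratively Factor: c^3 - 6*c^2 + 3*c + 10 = (c - 2)*(c^2 - 4*c - 5) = (c - 2)*(c + 1)*(c - 5)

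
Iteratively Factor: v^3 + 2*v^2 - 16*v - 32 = (v - 4)*(v^2 + 6*v + 8) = (v - 4)*(v + 2)*(v + 4)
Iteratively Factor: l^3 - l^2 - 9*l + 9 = (l - 1)*(l^2 - 9) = (l - 1)*(l + 3)*(l - 3)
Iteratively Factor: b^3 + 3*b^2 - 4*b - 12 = (b + 3)*(b^2 - 4) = (b + 2)*(b + 3)*(b - 2)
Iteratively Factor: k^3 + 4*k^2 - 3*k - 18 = (k - 2)*(k^2 + 6*k + 9) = (k - 2)*(k + 3)*(k + 3)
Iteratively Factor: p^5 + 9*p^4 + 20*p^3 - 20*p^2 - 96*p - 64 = (p + 4)*(p^4 + 5*p^3 - 20*p - 16) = (p + 1)*(p + 4)*(p^3 + 4*p^2 - 4*p - 16) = (p - 2)*(p + 1)*(p + 4)*(p^2 + 6*p + 8) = (p - 2)*(p + 1)*(p + 4)^2*(p + 2)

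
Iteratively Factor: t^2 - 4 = (t - 2)*(t + 2)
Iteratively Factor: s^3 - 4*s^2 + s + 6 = (s - 3)*(s^2 - s - 2) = (s - 3)*(s + 1)*(s - 2)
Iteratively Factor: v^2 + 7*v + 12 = (v + 3)*(v + 4)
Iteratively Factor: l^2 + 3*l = (l)*(l + 3)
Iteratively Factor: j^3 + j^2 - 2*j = (j - 1)*(j^2 + 2*j) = j*(j - 1)*(j + 2)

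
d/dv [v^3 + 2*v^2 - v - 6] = 3*v^2 + 4*v - 1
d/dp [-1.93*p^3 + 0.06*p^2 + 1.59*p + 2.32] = -5.79*p^2 + 0.12*p + 1.59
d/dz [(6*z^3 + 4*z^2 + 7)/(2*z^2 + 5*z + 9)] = (12*z^4 + 60*z^3 + 182*z^2 + 44*z - 35)/(4*z^4 + 20*z^3 + 61*z^2 + 90*z + 81)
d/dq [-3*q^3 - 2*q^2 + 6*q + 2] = -9*q^2 - 4*q + 6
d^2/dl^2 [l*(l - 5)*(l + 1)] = 6*l - 8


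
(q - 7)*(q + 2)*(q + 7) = q^3 + 2*q^2 - 49*q - 98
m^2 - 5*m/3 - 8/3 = (m - 8/3)*(m + 1)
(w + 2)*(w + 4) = w^2 + 6*w + 8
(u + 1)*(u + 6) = u^2 + 7*u + 6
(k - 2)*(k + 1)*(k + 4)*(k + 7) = k^4 + 10*k^3 + 15*k^2 - 50*k - 56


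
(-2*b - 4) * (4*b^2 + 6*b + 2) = -8*b^3 - 28*b^2 - 28*b - 8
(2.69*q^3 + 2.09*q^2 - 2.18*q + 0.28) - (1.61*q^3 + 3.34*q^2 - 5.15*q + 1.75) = 1.08*q^3 - 1.25*q^2 + 2.97*q - 1.47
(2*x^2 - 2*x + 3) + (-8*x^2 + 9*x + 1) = -6*x^2 + 7*x + 4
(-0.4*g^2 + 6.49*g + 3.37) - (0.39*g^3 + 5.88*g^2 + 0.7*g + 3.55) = -0.39*g^3 - 6.28*g^2 + 5.79*g - 0.18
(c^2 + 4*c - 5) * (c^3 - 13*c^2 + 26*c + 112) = c^5 - 9*c^4 - 31*c^3 + 281*c^2 + 318*c - 560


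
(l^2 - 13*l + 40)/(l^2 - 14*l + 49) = (l^2 - 13*l + 40)/(l^2 - 14*l + 49)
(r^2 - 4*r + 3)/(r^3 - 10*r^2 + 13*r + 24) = (r - 1)/(r^2 - 7*r - 8)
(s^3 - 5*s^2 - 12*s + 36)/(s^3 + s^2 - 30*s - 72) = (s - 2)/(s + 4)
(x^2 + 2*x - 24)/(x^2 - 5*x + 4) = (x + 6)/(x - 1)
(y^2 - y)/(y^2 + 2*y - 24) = y*(y - 1)/(y^2 + 2*y - 24)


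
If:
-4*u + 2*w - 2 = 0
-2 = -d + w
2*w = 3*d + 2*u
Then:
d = -1/2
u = -7/4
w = -5/2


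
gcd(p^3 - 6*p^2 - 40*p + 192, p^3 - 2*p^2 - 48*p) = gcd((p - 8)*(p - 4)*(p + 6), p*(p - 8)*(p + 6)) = p^2 - 2*p - 48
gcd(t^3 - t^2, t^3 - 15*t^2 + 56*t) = t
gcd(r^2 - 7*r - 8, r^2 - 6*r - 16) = r - 8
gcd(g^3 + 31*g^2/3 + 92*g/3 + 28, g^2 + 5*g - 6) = g + 6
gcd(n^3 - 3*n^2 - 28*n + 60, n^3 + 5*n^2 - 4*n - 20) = n^2 + 3*n - 10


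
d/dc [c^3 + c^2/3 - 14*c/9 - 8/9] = 3*c^2 + 2*c/3 - 14/9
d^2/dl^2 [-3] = 0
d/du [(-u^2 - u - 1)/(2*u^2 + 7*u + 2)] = 5*(1 - u^2)/(4*u^4 + 28*u^3 + 57*u^2 + 28*u + 4)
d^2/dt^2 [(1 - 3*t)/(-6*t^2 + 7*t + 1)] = 2*(27*(1 - 2*t)*(-6*t^2 + 7*t + 1) - (3*t - 1)*(12*t - 7)^2)/(-6*t^2 + 7*t + 1)^3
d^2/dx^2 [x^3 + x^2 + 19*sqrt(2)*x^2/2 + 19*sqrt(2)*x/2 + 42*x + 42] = 6*x + 2 + 19*sqrt(2)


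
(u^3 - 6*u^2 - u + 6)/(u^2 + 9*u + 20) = (u^3 - 6*u^2 - u + 6)/(u^2 + 9*u + 20)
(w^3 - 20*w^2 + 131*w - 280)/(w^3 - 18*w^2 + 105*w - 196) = (w^2 - 13*w + 40)/(w^2 - 11*w + 28)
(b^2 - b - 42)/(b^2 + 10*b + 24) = (b - 7)/(b + 4)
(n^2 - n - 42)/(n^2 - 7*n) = (n + 6)/n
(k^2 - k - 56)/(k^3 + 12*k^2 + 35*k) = (k - 8)/(k*(k + 5))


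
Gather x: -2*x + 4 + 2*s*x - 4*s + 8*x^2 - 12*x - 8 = -4*s + 8*x^2 + x*(2*s - 14) - 4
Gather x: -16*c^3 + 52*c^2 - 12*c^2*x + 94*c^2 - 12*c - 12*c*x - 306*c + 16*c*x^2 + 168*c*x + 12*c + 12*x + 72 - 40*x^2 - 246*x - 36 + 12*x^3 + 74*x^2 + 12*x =-16*c^3 + 146*c^2 - 306*c + 12*x^3 + x^2*(16*c + 34) + x*(-12*c^2 + 156*c - 222) + 36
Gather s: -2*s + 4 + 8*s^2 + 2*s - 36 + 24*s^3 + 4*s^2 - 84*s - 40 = 24*s^3 + 12*s^2 - 84*s - 72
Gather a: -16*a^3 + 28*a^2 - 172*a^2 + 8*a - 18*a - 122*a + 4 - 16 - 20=-16*a^3 - 144*a^2 - 132*a - 32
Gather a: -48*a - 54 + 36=-48*a - 18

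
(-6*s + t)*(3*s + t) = -18*s^2 - 3*s*t + t^2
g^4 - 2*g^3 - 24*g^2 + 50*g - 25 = (g - 5)*(g - 1)^2*(g + 5)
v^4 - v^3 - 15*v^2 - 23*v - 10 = (v - 5)*(v + 1)^2*(v + 2)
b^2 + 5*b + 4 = (b + 1)*(b + 4)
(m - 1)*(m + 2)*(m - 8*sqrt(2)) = m^3 - 8*sqrt(2)*m^2 + m^2 - 8*sqrt(2)*m - 2*m + 16*sqrt(2)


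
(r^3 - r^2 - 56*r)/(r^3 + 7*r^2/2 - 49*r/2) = 2*(r - 8)/(2*r - 7)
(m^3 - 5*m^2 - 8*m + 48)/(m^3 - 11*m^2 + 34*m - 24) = (m^2 - m - 12)/(m^2 - 7*m + 6)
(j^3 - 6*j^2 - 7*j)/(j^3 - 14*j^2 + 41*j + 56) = j/(j - 8)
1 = 1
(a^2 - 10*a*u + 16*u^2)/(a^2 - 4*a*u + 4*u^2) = (-a + 8*u)/(-a + 2*u)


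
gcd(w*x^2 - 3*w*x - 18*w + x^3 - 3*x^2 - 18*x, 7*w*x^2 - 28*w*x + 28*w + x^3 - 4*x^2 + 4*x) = 1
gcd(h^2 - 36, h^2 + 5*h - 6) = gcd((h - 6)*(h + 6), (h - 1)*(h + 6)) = h + 6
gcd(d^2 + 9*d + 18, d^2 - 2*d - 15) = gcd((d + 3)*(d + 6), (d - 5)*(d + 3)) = d + 3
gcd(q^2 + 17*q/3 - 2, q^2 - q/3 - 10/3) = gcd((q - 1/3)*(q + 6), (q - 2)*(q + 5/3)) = 1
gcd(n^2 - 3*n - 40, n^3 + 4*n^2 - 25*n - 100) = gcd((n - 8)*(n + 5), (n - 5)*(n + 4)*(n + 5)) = n + 5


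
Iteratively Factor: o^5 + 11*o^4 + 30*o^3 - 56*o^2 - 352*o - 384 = (o + 4)*(o^4 + 7*o^3 + 2*o^2 - 64*o - 96) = (o + 4)^2*(o^3 + 3*o^2 - 10*o - 24) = (o + 4)^3*(o^2 - o - 6) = (o + 2)*(o + 4)^3*(o - 3)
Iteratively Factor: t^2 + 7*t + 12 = (t + 3)*(t + 4)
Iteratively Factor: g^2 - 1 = (g + 1)*(g - 1)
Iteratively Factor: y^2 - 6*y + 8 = (y - 4)*(y - 2)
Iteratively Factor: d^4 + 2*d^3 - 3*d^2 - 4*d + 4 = (d - 1)*(d^3 + 3*d^2 - 4) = (d - 1)^2*(d^2 + 4*d + 4) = (d - 1)^2*(d + 2)*(d + 2)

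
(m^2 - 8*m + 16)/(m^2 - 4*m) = (m - 4)/m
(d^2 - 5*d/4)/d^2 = (d - 5/4)/d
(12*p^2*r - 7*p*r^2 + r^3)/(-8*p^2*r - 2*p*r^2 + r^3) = (-3*p + r)/(2*p + r)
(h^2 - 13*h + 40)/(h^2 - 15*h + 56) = (h - 5)/(h - 7)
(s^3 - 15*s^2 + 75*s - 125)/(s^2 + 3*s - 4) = (s^3 - 15*s^2 + 75*s - 125)/(s^2 + 3*s - 4)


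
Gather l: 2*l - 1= 2*l - 1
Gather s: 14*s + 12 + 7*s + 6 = 21*s + 18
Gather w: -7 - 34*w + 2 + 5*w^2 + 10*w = 5*w^2 - 24*w - 5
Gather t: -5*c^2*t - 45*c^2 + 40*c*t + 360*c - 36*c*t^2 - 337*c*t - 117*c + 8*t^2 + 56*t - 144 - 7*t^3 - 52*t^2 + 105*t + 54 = -45*c^2 + 243*c - 7*t^3 + t^2*(-36*c - 44) + t*(-5*c^2 - 297*c + 161) - 90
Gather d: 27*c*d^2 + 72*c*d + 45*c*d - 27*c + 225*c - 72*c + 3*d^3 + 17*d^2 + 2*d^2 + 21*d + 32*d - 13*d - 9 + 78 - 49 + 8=126*c + 3*d^3 + d^2*(27*c + 19) + d*(117*c + 40) + 28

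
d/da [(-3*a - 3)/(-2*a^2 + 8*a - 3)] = 3*(2*a^2 - 8*a - 4*(a - 2)*(a + 1) + 3)/(2*a^2 - 8*a + 3)^2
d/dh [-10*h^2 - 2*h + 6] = -20*h - 2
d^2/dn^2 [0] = 0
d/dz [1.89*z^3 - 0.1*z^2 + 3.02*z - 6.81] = 5.67*z^2 - 0.2*z + 3.02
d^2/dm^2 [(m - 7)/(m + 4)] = -22/(m + 4)^3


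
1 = 1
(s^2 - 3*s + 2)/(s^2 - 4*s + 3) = (s - 2)/(s - 3)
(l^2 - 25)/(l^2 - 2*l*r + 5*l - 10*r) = (5 - l)/(-l + 2*r)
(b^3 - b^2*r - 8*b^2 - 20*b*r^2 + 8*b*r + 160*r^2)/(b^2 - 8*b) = b - r - 20*r^2/b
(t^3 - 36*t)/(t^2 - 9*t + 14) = t*(t^2 - 36)/(t^2 - 9*t + 14)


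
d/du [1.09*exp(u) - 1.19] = 1.09*exp(u)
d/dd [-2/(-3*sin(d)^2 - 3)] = -8*sin(2*d)/(3*(cos(2*d) - 3)^2)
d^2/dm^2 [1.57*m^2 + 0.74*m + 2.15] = 3.14000000000000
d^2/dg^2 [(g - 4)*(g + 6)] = 2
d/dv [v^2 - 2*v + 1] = 2*v - 2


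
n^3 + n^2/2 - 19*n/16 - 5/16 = (n - 1)*(n + 1/4)*(n + 5/4)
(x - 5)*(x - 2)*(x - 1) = x^3 - 8*x^2 + 17*x - 10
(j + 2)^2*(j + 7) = j^3 + 11*j^2 + 32*j + 28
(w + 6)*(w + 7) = w^2 + 13*w + 42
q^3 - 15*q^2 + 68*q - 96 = (q - 8)*(q - 4)*(q - 3)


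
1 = 1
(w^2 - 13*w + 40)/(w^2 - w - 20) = (w - 8)/(w + 4)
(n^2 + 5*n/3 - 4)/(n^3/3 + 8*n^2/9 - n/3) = 3*(3*n - 4)/(n*(3*n - 1))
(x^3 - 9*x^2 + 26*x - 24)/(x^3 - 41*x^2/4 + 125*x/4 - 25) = 4*(x^2 - 5*x + 6)/(4*x^2 - 25*x + 25)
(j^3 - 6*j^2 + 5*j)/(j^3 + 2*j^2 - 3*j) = (j - 5)/(j + 3)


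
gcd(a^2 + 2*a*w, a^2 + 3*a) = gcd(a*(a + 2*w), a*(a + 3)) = a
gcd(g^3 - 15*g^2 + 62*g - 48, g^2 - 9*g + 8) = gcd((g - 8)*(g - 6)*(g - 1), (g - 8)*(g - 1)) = g^2 - 9*g + 8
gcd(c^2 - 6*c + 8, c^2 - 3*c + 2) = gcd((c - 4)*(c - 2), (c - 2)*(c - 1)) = c - 2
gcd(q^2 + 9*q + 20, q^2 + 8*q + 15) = q + 5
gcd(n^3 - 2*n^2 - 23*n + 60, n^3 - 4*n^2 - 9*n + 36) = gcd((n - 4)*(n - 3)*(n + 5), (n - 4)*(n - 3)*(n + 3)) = n^2 - 7*n + 12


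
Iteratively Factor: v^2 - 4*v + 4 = (v - 2)*(v - 2)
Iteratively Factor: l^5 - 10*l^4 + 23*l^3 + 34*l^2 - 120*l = (l + 2)*(l^4 - 12*l^3 + 47*l^2 - 60*l) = l*(l + 2)*(l^3 - 12*l^2 + 47*l - 60) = l*(l - 5)*(l + 2)*(l^2 - 7*l + 12) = l*(l - 5)*(l - 3)*(l + 2)*(l - 4)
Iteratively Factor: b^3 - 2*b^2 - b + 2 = (b - 2)*(b^2 - 1) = (b - 2)*(b - 1)*(b + 1)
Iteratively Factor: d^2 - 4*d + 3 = (d - 3)*(d - 1)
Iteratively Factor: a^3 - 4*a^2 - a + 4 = (a - 1)*(a^2 - 3*a - 4) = (a - 4)*(a - 1)*(a + 1)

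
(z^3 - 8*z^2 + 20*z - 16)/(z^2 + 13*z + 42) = (z^3 - 8*z^2 + 20*z - 16)/(z^2 + 13*z + 42)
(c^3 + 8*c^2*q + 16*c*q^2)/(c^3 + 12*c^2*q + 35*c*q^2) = (c^2 + 8*c*q + 16*q^2)/(c^2 + 12*c*q + 35*q^2)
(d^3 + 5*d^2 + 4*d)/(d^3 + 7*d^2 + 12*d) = (d + 1)/(d + 3)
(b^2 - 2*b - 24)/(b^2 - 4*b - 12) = (b + 4)/(b + 2)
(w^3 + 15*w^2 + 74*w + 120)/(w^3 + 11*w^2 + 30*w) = (w + 4)/w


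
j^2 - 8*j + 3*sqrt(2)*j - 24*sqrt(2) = (j - 8)*(j + 3*sqrt(2))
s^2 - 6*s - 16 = (s - 8)*(s + 2)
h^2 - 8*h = h*(h - 8)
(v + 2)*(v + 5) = v^2 + 7*v + 10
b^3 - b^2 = b^2*(b - 1)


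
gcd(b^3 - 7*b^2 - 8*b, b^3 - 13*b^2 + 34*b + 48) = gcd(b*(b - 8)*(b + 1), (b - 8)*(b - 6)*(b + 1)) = b^2 - 7*b - 8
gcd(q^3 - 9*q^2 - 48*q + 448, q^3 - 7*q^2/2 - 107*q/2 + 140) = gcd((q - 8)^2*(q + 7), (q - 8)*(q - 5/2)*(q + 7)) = q^2 - q - 56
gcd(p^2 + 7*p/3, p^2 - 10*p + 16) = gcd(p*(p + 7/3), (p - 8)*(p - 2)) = 1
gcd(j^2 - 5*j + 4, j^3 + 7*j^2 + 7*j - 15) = j - 1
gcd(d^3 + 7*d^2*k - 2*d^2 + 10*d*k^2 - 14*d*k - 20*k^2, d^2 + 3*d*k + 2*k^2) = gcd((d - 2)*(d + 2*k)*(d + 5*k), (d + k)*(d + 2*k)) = d + 2*k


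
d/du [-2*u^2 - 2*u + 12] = -4*u - 2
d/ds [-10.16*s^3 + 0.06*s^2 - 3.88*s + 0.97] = -30.48*s^2 + 0.12*s - 3.88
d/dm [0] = 0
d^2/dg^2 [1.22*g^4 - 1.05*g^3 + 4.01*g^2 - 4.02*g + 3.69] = 14.64*g^2 - 6.3*g + 8.02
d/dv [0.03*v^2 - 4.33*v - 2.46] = 0.06*v - 4.33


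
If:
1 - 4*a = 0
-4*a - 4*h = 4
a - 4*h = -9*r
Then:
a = 1/4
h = -5/4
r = -7/12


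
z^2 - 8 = (z - 2*sqrt(2))*(z + 2*sqrt(2))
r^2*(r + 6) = r^3 + 6*r^2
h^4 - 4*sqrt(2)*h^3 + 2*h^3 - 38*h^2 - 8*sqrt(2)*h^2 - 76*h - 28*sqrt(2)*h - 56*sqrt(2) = (h + 2)*(h - 7*sqrt(2))*(h + sqrt(2))*(h + 2*sqrt(2))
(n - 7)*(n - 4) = n^2 - 11*n + 28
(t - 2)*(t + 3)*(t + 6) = t^3 + 7*t^2 - 36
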